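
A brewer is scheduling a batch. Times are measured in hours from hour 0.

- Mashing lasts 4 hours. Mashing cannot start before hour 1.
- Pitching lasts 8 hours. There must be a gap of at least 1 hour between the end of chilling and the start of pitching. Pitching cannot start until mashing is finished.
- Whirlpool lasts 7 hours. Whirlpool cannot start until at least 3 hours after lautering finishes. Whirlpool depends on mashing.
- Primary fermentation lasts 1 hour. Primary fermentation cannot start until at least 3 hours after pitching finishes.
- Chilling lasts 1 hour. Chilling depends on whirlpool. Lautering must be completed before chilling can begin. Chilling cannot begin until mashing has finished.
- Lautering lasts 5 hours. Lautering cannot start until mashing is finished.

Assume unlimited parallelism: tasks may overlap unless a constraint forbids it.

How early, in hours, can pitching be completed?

Mashing cannot begin until its own release at hour 1. It runs from hour 1 to 1 + 4 = hour 5.
Lautering waits on mashing (finishes hour 5), so it starts at hour 5 and finishes at 5 + 5 = hour 10.
Whirlpool needs all of lautering (finishes hour 10, plus 3-hour gap → hour 13); mashing (finishes hour 5). That puts its earliest start at hour 13; it finishes at 13 + 7 = hour 20.
For chilling: whirlpool (finishes hour 20); lautering (finishes hour 10); mashing (finishes hour 5). Taking the maximum gives a start of hour 20, and it finishes at 20 + 1 = hour 21.
Pitching has to wait for chilling (finishes hour 21, plus 1-hour gap → hour 22); mashing (finishes hour 5). The latest of these is hour 22, so pitching runs hour 22 to 22 + 8 = hour 30.

30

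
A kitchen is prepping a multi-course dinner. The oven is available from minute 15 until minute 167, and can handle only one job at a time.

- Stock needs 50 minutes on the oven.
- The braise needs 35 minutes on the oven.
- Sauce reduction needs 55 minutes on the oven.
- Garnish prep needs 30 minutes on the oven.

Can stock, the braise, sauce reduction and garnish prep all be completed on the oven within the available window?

The oven window is 167 − 15 = 152 minutes.
Running back to back, the jobs need 50 + 35 + 55 + 30 = 170 minutes on the oven.
Since 170 > 152, they cannot all fit.

No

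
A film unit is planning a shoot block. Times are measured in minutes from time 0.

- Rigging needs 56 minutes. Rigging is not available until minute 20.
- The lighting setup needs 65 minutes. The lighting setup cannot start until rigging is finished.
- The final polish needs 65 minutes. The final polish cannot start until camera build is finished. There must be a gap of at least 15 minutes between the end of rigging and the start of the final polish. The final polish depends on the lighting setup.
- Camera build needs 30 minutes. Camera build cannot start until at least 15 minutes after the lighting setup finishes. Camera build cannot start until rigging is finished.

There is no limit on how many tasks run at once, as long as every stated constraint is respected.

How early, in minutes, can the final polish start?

Rigging waits on its own release at minute 20, so it starts at minute 20 and finishes at 20 + 56 = minute 76.
The lighting setup cannot begin until rigging (finishes minute 76). It runs from minute 76 to 76 + 65 = minute 141.
Camera build needs all of the lighting setup (finishes minute 141, plus 15-minute gap → minute 156); rigging (finishes minute 76). That puts its earliest start at minute 156; it finishes at 156 + 30 = minute 186.
The final polish waits on camera build (finishes minute 186); rigging (finishes minute 76, plus 15-minute gap → minute 91); the lighting setup (finishes minute 141). The latest of these is minute 186, which is the earliest the final polish can start.

186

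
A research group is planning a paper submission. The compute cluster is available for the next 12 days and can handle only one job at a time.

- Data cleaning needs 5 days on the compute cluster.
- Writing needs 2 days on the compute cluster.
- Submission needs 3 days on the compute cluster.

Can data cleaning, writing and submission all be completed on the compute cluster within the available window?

Yes

Running back to back, the jobs need 5 + 2 + 3 = 10 days on the compute cluster.
Since 10 ≤ 12, they fit within the window.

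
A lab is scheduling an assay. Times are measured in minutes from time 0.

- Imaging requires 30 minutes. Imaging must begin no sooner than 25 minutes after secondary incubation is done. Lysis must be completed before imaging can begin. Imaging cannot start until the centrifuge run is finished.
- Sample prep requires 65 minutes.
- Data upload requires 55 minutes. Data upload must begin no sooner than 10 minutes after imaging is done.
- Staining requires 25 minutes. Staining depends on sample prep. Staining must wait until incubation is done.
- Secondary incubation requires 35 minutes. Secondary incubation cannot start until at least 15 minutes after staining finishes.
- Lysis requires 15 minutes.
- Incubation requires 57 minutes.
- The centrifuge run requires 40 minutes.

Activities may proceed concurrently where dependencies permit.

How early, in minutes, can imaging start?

165

Nothing blocks the centrifuge run, so it runs from minute 0 to minute 40.
Nothing blocks incubation, so it runs from minute 0 to minute 57.
Lysis has no prerequisites, so it starts at minute 0 and finishes at minute 15.
Sample prep can start immediately at minute 0; it finishes at minute 65.
Staining has to wait for sample prep (finishes minute 65); incubation (finishes minute 57). The latest of these is minute 65, so staining runs minute 65 to 65 + 25 = minute 90.
Secondary incubation waits on staining (finishes minute 90, plus 15-minute gap → minute 105), so it starts at minute 105 and finishes at 105 + 35 = minute 140.
Imaging waits on secondary incubation (finishes minute 140, plus 25-minute gap → minute 165); lysis (finishes minute 15); the centrifuge run (finishes minute 40). The latest of these is minute 165, which is the earliest imaging can start.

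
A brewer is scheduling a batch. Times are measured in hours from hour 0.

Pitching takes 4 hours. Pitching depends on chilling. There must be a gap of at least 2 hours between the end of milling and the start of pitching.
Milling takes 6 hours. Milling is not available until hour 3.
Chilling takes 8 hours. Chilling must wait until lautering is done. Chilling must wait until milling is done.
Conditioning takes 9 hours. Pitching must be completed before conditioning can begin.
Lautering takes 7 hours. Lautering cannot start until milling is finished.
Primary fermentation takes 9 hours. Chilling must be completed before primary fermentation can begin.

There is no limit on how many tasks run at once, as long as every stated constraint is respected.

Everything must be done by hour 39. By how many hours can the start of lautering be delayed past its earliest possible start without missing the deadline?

2

Milling cannot begin until its own release at hour 3. It runs from hour 3 to 3 + 6 = hour 9.
Lautering waits on milling (finishes hour 9), so it starts at hour 9 and finishes at 9 + 7 = hour 16.

Working backward from the deadline:
Conditioning has no dependents, so it just needs to finish by hour 39. Starting by 39 − 9 = hour 30 achieves that.
Pitching feeds into conditioning (must start by hour 30); so pitching must finish by hour 30 and therefore start by hour 26.
To finish by hour 39, primary fermentation (duration 9) must start no later than hour 30.
Chilling feeds pitching (must start by hour 26); primary fermentation (must start by hour 30). Taking the minimum, chilling must finish by hour 26 and start by 26 − 8 = hour 18.
Lautering has to be done before chilling (must start by hour 18). That means finishing by hour 18, i.e. starting by 18 − 7 = hour 11.
So lautering can start as early as hour 9 and as late as hour 11, giving 11 − 9 = 2 hours of slack.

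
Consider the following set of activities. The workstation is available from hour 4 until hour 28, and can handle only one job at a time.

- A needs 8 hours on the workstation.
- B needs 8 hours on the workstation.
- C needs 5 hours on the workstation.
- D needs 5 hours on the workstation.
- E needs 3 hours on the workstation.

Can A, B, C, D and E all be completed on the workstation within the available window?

No

The workstation window is 28 − 4 = 24 hours.
Running back to back, the jobs need 8 + 8 + 5 + 5 + 3 = 29 hours on the workstation.
Since 29 > 24, they cannot all fit.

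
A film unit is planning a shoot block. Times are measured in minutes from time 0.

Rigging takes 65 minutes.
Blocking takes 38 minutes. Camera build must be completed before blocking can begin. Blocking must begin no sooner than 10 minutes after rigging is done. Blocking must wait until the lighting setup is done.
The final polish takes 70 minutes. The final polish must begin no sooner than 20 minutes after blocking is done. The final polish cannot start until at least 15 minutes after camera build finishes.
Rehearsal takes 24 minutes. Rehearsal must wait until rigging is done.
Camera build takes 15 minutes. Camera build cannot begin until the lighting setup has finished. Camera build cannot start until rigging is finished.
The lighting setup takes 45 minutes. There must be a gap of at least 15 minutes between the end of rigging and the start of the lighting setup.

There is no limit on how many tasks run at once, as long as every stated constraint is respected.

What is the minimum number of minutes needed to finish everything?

Nothing blocks rigging, so it runs from minute 0 to minute 65.
Rehearsal waits on rigging (finishes minute 65), so it starts at minute 65 and finishes at 65 + 24 = minute 89.
The lighting setup waits on rigging (finishes minute 65, plus 15-minute gap → minute 80), so it starts at minute 80 and finishes at 80 + 45 = minute 125.
Camera build needs all of the lighting setup (finishes minute 125); rigging (finishes minute 65). That puts its earliest start at minute 125; it finishes at 125 + 15 = minute 140.
Blocking needs all of camera build (finishes minute 140); rigging (finishes minute 65, plus 10-minute gap → minute 75); the lighting setup (finishes minute 125). That puts its earliest start at minute 140; it finishes at 140 + 38 = minute 178.
The final polish needs all of blocking (finishes minute 178, plus 20-minute gap → minute 198); camera build (finishes minute 140, plus 15-minute gap → minute 155). That puts its earliest start at minute 198; it finishes at 198 + 70 = minute 268.
All tasks are finished once the last one completes. Finish times: Rigging at 65, The lighting setup at 125, Camera build at 140, Blocking at 178, Rehearsal at 89, The final polish at 268. The latest is minute 268.

268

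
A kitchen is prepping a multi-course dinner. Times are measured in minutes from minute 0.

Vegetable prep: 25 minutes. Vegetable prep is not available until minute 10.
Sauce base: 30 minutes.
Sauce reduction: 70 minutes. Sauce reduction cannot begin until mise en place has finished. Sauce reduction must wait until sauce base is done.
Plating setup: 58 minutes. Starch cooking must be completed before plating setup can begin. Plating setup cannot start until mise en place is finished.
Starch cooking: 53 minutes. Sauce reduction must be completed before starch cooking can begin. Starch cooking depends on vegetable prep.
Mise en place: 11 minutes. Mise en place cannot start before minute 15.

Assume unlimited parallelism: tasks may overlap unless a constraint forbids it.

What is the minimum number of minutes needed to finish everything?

211

Vegetable prep cannot begin until its own release at minute 10. It runs from minute 10 to 10 + 25 = minute 35.
Sauce base has no prerequisites, so it starts at minute 0 and finishes at minute 30.
Mise en place waits on its own release at minute 15, so it starts at minute 15 and finishes at 15 + 11 = minute 26.
For sauce reduction: mise en place (finishes minute 26); sauce base (finishes minute 30). Taking the maximum gives a start of minute 30, and it finishes at 30 + 70 = minute 100.
For starch cooking: sauce reduction (finishes minute 100); vegetable prep (finishes minute 35). Taking the maximum gives a start of minute 100, and it finishes at 100 + 53 = minute 153.
Plating setup has to wait for starch cooking (finishes minute 153); mise en place (finishes minute 26). The latest of these is minute 153, so plating setup runs minute 153 to 153 + 58 = minute 211.
All tasks are finished once the last one completes. Finish times: Mise en place at 26, Sauce base at 30, Vegetable prep at 35, Sauce reduction at 100, Starch cooking at 153, Plating setup at 211. The latest is minute 211.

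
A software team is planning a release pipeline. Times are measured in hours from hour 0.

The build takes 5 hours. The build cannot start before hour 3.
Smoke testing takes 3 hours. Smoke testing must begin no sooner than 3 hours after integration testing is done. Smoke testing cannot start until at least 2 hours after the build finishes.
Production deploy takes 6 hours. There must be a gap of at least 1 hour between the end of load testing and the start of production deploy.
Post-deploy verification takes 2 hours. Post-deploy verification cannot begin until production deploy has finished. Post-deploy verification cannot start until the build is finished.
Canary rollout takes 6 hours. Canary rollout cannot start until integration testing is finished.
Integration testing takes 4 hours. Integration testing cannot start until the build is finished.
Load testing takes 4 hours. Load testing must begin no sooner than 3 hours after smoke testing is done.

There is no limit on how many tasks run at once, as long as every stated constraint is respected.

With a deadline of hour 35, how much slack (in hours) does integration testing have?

The build waits on its own release at hour 3, so it starts at hour 3 and finishes at 3 + 5 = hour 8.
Integration testing waits on the build (finishes hour 8), so it starts at hour 8 and finishes at 8 + 4 = hour 12.

Working backward from the deadline:
To finish by hour 35, post-deploy verification (duration 2) must start no later than hour 33.
Production deploy feeds into post-deploy verification (must start by hour 33); so production deploy must finish by hour 33 and therefore start by hour 27.
Load testing feeds into production deploy (must start by hour 27, minus 1-hour gap → hour 26); so load testing must finish by hour 26 and therefore start by hour 22.
Smoke testing feeds into load testing (must start by hour 22, minus 3-hour gap → hour 19); so smoke testing must finish by hour 19 and therefore start by hour 16.
Canary rollout must finish by hour 35; it takes 6 hours, so it must start by 35 − 6 = hour 29.
Integration testing has several dependents: smoke testing (must start by hour 16, minus 3-hour gap → hour 13); canary rollout (must start by hour 29). The earliest of those limits is hour 13, so integration testing must start by 13 − 4 = hour 9.
So integration testing can start as early as hour 8 and as late as hour 9, giving 9 − 8 = 1 hour of slack.

1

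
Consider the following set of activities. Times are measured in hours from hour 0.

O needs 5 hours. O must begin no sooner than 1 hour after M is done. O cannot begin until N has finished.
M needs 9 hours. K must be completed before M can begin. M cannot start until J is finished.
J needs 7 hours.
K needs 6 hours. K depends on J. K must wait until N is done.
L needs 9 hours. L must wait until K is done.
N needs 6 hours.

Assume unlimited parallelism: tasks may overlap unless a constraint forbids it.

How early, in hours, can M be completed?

22

N can start immediately at hour 0; it finishes at hour 6.
Nothing blocks J, so it runs from hour 0 to hour 7.
K has to wait for J (finishes hour 7); N (finishes hour 6). The latest of these is hour 7, so K runs hour 7 to 7 + 6 = hour 13.
M needs all of K (finishes hour 13); J (finishes hour 7). That puts its earliest start at hour 13; it finishes at 13 + 9 = hour 22.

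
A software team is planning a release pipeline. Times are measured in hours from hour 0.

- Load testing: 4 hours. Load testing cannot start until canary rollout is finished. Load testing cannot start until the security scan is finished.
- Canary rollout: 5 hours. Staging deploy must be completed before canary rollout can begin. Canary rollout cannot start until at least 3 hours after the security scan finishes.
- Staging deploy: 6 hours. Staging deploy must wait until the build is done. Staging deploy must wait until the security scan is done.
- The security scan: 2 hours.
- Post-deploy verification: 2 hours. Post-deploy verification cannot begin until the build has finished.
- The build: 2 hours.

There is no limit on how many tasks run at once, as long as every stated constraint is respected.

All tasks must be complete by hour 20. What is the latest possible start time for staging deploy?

5

Load testing has no dependents, so it just needs to finish by hour 20. Starting by 20 − 4 = hour 16 achieves that.
Since load testing (must start by hour 16) depends on it, canary rollout must finish by hour 16. Backing off its 5-hour duration gives a latest start of hour 11.
Staging deploy has to be done before canary rollout (must start by hour 11). That means finishing by hour 11, i.e. starting by 11 − 6 = hour 5.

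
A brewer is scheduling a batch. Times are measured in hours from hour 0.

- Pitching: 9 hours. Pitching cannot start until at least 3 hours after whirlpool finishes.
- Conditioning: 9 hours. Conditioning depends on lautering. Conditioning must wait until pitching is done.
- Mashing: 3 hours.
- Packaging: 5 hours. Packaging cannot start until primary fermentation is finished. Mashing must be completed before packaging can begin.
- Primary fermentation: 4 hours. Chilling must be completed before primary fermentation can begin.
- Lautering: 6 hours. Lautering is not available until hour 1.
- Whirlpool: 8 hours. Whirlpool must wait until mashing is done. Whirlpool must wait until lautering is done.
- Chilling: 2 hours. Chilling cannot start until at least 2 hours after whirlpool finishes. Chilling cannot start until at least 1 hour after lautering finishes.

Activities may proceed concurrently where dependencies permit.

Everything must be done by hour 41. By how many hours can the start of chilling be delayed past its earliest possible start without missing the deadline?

13

Lautering cannot begin until its own release at hour 1. It runs from hour 1 to 1 + 6 = hour 7.
Mashing has no prerequisites, so it starts at hour 0 and finishes at hour 3.
Whirlpool cannot start until mashing (finishes hour 3); lautering (finishes hour 7). The controlling bound is hour 7, so whirlpool finishes at 7 + 8 = hour 15.
Chilling has to wait for whirlpool (finishes hour 15, plus 2-hour gap → hour 17); lautering (finishes hour 7, plus 1-hour gap → hour 8). The latest of these is hour 17, so chilling runs hour 17 to 17 + 2 = hour 19.

Working backward from the deadline:
To finish by hour 41, packaging (duration 5) must start no later than hour 36.
Primary fermentation must finish before packaging (must start by hour 36). With a 4-hour duration, primary fermentation must start by 36 − 4 = hour 32.
Chilling has to be done before primary fermentation (must start by hour 32). That means finishing by hour 32, i.e. starting by 32 − 2 = hour 30.
So chilling can start as early as hour 17 and as late as hour 30, giving 30 − 17 = 13 hours of slack.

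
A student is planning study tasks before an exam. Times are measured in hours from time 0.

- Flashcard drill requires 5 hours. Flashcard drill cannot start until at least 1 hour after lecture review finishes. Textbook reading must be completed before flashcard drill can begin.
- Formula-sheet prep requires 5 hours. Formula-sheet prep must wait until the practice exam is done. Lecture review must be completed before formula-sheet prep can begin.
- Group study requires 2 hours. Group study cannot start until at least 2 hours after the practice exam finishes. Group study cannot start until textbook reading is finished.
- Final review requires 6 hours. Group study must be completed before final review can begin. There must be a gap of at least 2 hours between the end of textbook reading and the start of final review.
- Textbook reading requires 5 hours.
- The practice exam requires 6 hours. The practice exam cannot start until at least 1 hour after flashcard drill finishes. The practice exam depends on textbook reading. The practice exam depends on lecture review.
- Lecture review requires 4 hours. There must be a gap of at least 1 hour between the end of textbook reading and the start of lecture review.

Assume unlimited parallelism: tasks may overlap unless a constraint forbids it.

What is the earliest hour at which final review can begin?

Textbook reading can start immediately at hour 0; it finishes at hour 5.
After textbook reading (finishes hour 5, plus 1-hour gap → hour 6), lecture review can start at hour 6 and finishes at hour 10.
Flashcard drill cannot start until lecture review (finishes hour 10, plus 1-hour gap → hour 11); textbook reading (finishes hour 5). The controlling bound is hour 11, so flashcard drill finishes at 11 + 5 = hour 16.
The practice exam cannot start until flashcard drill (finishes hour 16, plus 1-hour gap → hour 17); textbook reading (finishes hour 5); lecture review (finishes hour 10). The controlling bound is hour 17, so the practice exam finishes at 17 + 6 = hour 23.
For group study: the practice exam (finishes hour 23, plus 2-hour gap → hour 25); textbook reading (finishes hour 5). Taking the maximum gives a start of hour 25, and it finishes at 25 + 2 = hour 27.
Final review waits on group study (finishes hour 27); textbook reading (finishes hour 5, plus 2-hour gap → hour 7). The latest of these is hour 27, which is the earliest final review can start.

27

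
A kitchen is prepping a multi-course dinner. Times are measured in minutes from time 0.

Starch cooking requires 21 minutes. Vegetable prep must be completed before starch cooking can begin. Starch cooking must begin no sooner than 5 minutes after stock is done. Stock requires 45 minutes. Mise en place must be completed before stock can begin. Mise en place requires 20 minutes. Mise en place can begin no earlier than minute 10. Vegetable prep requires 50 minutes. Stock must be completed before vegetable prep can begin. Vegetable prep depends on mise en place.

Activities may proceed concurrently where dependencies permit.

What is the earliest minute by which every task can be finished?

Mise en place cannot begin until its own release at minute 10. It runs from minute 10 to 10 + 20 = minute 30.
Stock cannot begin until mise en place (finishes minute 30). It runs from minute 30 to 30 + 45 = minute 75.
For vegetable prep: stock (finishes minute 75); mise en place (finishes minute 30). Taking the maximum gives a start of minute 75, and it finishes at 75 + 50 = minute 125.
For starch cooking: vegetable prep (finishes minute 125); stock (finishes minute 75, plus 5-minute gap → minute 80). Taking the maximum gives a start of minute 125, and it finishes at 125 + 21 = minute 146.
All tasks are finished once the last one completes. Finish times: Mise en place at 30, Stock at 75, Vegetable prep at 125, Starch cooking at 146. The latest is minute 146.

146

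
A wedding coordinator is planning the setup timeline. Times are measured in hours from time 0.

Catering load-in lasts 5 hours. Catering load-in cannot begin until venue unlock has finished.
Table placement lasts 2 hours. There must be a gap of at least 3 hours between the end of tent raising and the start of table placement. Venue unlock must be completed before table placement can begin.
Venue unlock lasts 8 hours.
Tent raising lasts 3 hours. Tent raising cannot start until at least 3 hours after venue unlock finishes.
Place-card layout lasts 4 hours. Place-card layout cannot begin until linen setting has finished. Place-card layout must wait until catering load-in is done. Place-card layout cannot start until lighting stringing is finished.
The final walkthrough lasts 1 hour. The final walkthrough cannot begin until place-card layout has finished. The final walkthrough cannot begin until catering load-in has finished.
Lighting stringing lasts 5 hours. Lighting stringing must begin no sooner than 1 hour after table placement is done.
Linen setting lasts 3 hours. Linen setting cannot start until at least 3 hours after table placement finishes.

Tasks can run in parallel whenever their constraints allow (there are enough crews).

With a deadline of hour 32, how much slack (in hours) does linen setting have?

Venue unlock can start immediately at hour 0; it finishes at hour 8.
Tent raising cannot begin until venue unlock (finishes hour 8, plus 3-hour gap → hour 11). It runs from hour 11 to 11 + 3 = hour 14.
Table placement cannot start until tent raising (finishes hour 14, plus 3-hour gap → hour 17); venue unlock (finishes hour 8). The controlling bound is hour 17, so table placement finishes at 17 + 2 = hour 19.
Linen setting cannot begin until table placement (finishes hour 19, plus 3-hour gap → hour 22). It runs from hour 22 to 22 + 3 = hour 25.

Working backward from the deadline:
To finish by hour 32, the final walkthrough (duration 1) must start no later than hour 31.
Place-card layout feeds into the final walkthrough (must start by hour 31); so place-card layout must finish by hour 31 and therefore start by hour 27.
Linen setting must finish before place-card layout (must start by hour 27). With a 3-hour duration, linen setting must start by 27 − 3 = hour 24.
So linen setting can start as early as hour 22 and as late as hour 24, giving 24 − 22 = 2 hours of slack.

2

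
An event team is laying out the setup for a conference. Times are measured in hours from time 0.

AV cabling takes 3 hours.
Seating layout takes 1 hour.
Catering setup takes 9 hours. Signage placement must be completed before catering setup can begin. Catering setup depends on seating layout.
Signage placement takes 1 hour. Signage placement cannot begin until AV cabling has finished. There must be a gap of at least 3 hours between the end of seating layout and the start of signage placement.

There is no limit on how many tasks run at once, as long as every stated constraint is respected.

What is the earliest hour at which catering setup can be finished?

14

Seating layout can start immediately at hour 0; it finishes at hour 1.
AV cabling can start immediately at hour 0; it finishes at hour 3.
For signage placement: AV cabling (finishes hour 3); seating layout (finishes hour 1, plus 3-hour gap → hour 4). Taking the maximum gives a start of hour 4, and it finishes at 4 + 1 = hour 5.
Catering setup cannot start until signage placement (finishes hour 5); seating layout (finishes hour 1). The controlling bound is hour 5, so catering setup finishes at 5 + 9 = hour 14.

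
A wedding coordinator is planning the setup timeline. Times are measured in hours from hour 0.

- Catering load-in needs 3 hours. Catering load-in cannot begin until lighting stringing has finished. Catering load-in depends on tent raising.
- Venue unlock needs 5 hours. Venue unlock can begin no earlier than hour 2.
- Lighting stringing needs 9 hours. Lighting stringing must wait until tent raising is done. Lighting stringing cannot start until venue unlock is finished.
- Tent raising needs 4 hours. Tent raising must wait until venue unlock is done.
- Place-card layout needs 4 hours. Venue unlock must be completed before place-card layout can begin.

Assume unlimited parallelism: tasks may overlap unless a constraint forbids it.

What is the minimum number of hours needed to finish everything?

23

Venue unlock cannot begin until its own release at hour 2. It runs from hour 2 to 2 + 5 = hour 7.
Place-card layout waits on venue unlock (finishes hour 7), so it starts at hour 7 and finishes at 7 + 4 = hour 11.
Tent raising waits on venue unlock (finishes hour 7), so it starts at hour 7 and finishes at 7 + 4 = hour 11.
Lighting stringing needs all of tent raising (finishes hour 11); venue unlock (finishes hour 7). That puts its earliest start at hour 11; it finishes at 11 + 9 = hour 20.
Catering load-in needs all of lighting stringing (finishes hour 20); tent raising (finishes hour 11). That puts its earliest start at hour 20; it finishes at 20 + 3 = hour 23.
All tasks are finished once the last one completes. Finish times: Venue unlock at 7, Tent raising at 11, Lighting stringing at 20, Catering load-in at 23, Place-card layout at 11. The latest is hour 23.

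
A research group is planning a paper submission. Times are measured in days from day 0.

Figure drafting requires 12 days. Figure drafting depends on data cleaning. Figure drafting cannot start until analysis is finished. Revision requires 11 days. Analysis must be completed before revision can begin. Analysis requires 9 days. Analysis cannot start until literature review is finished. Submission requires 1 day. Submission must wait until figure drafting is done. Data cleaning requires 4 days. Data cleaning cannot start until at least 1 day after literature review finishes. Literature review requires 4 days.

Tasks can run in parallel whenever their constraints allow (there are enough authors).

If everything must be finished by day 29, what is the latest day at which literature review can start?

3

Nothing follows submission; the deadline of day 29 is its only limit. It must start by 29 − 1 = day 28.
Figure drafting must finish before submission (must start by day 28). With a 12-day duration, figure drafting must start by 28 − 12 = day 16.
Data cleaning has to be done before figure drafting (must start by day 16). That means finishing by day 16, i.e. starting by 16 − 4 = day 12.
To finish by day 29, revision (duration 11) must start no later than day 18.
For analysis: figure drafting (must start by day 16); revision (must start by day 18). The most restrictive is day 16; with a 9-day duration, analysis must start by day 7.
Literature review has several dependents: data cleaning (must start by day 12, minus 1-day gap → day 11); analysis (must start by day 7). The earliest of those limits is day 7, so literature review must start by 7 − 4 = day 3.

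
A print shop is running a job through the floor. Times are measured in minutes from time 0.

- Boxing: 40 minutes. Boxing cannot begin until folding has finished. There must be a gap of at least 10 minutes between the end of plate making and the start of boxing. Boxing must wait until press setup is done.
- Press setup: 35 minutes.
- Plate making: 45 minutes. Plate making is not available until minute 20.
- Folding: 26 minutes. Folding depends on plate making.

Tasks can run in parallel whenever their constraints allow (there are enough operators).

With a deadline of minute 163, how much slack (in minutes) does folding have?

32

After its own release at minute 20, plate making can start at minute 20 and finishes at minute 65.
After plate making (finishes minute 65), folding can start at minute 65 and finishes at minute 91.

Working backward from the deadline:
Boxing must finish by minute 163; it takes 40 minutes, so it must start by 163 − 40 = minute 123.
Folding has to be done before boxing (must start by minute 123). That means finishing by minute 123, i.e. starting by 123 − 26 = minute 97.
So folding can start as early as minute 65 and as late as minute 97, giving 97 − 65 = 32 minutes of slack.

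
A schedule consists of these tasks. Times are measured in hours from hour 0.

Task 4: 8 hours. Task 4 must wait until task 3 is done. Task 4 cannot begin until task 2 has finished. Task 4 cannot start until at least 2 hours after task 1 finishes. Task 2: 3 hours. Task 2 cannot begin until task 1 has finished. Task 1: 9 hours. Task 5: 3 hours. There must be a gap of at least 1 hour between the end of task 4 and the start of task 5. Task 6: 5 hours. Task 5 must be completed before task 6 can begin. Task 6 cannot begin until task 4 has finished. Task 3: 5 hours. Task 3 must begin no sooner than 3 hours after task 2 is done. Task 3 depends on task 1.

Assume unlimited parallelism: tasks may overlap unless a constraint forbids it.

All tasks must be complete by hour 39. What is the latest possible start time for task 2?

Task 6 must finish by hour 39; it takes 5 hours, so it must start by 39 − 5 = hour 34.
Task 5 must finish before task 6 (must start by hour 34). With a 3-hour duration, task 5 must start by 34 − 3 = hour 31.
Task 4 has several dependents: task 5 (must start by hour 31, minus 1-hour gap → hour 30); task 6 (must start by hour 34). The earliest of those limits is hour 30, so task 4 must start by 30 − 8 = hour 22.
Task 3 feeds into task 4 (must start by hour 22); so task 3 must finish by hour 22 and therefore start by hour 17.
Task 2 feeds task 3 (must start by hour 17, minus 3-hour gap → hour 14); task 4 (must start by hour 22). Taking the minimum, task 2 must finish by hour 14 and start by 14 − 3 = hour 11.

11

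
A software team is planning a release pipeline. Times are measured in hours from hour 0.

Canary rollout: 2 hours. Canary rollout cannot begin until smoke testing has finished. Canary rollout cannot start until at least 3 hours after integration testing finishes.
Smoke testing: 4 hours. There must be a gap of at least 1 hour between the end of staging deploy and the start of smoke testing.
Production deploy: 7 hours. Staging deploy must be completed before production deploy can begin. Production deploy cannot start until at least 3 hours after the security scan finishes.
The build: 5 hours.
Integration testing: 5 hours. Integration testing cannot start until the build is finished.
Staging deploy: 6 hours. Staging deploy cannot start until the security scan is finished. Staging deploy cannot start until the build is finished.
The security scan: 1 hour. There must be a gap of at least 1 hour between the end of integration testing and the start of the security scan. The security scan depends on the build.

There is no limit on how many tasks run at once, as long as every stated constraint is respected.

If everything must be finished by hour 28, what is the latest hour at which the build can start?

Canary rollout must finish by hour 28; it takes 2 hours, so it must start by 28 − 2 = hour 26.
Smoke testing feeds into canary rollout (must start by hour 26); so smoke testing must finish by hour 26 and therefore start by hour 22.
Nothing follows production deploy; the deadline of hour 28 is its only limit. It must start by 28 − 7 = hour 21.
For staging deploy: smoke testing (must start by hour 22, minus 1-hour gap → hour 21); production deploy (must start by hour 21). The most restrictive is hour 21; with a 6-hour duration, staging deploy must start by hour 15.
The security scan has several dependents: staging deploy (must start by hour 15); production deploy (must start by hour 21, minus 3-hour gap → hour 18). The earliest of those limits is hour 15, so the security scan must start by 15 − 1 = hour 14.
Integration testing feeds the security scan (must start by hour 14, minus 1-hour gap → hour 13); canary rollout (must start by hour 26, minus 3-hour gap → hour 23). Taking the minimum, integration testing must finish by hour 13 and start by 13 − 5 = hour 8.
For the build: integration testing (must start by hour 8); the security scan (must start by hour 14); staging deploy (must start by hour 15). The most restrictive is hour 8; with a 5-hour duration, the build must start by hour 3.

3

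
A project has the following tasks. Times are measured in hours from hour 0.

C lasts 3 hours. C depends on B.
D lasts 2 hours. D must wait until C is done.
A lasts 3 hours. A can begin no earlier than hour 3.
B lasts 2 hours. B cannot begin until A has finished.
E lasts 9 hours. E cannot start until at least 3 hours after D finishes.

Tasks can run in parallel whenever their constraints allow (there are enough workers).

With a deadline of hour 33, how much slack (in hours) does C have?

8

After its own release at hour 3, A can start at hour 3 and finishes at hour 6.
B waits on A (finishes hour 6), so it starts at hour 6 and finishes at 6 + 2 = hour 8.
C cannot begin until B (finishes hour 8). It runs from hour 8 to 8 + 3 = hour 11.

Working backward from the deadline:
Nothing follows E; the deadline of hour 33 is its only limit. It must start by 33 − 9 = hour 24.
D has to be done before E (must start by hour 24, minus 3-hour gap → hour 21). That means finishing by hour 21, i.e. starting by 21 − 2 = hour 19.
Since D (must start by hour 19) depends on it, C must finish by hour 19. Backing off its 3-hour duration gives a latest start of hour 16.
So C can start as early as hour 8 and as late as hour 16, giving 16 − 8 = 8 hours of slack.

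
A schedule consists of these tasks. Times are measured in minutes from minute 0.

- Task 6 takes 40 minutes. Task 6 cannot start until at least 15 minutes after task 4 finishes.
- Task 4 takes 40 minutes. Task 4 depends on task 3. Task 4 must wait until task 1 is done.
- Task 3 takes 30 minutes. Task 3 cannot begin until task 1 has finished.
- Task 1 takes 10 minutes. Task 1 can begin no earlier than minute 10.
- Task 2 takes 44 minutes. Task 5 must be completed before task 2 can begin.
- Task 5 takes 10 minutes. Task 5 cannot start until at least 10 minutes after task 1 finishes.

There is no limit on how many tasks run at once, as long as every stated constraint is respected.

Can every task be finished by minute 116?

After its own release at minute 10, task 1 can start at minute 10 and finishes at minute 20.
Task 5 cannot begin until task 1 (finishes minute 20, plus 10-minute gap → minute 30). It runs from minute 30 to 30 + 10 = minute 40.
After task 5 (finishes minute 40), task 2 can start at minute 40 and finishes at minute 84.
After task 1 (finishes minute 20), task 3 can start at minute 20 and finishes at minute 50.
For task 4: task 3 (finishes minute 50); task 1 (finishes minute 20). Taking the maximum gives a start of minute 50, and it finishes at 50 + 40 = minute 90.
Task 6 cannot begin until task 4 (finishes minute 90, plus 15-minute gap → minute 105). It runs from minute 105 to 105 + 40 = minute 145.
The earliest everything can be done is minute 145, which is after the deadline of 116, so it is not possible.

No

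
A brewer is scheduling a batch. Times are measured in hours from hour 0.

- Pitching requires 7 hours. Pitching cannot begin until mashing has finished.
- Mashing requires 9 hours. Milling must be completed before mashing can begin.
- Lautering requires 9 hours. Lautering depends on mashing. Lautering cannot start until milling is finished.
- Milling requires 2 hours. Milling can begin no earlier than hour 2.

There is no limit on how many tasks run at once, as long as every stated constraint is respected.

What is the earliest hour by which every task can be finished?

After its own release at hour 2, milling can start at hour 2 and finishes at hour 4.
After milling (finishes hour 4), mashing can start at hour 4 and finishes at hour 13.
Pitching waits on mashing (finishes hour 13), so it starts at hour 13 and finishes at 13 + 7 = hour 20.
Lautering has to wait for mashing (finishes hour 13); milling (finishes hour 4). The latest of these is hour 13, so lautering runs hour 13 to 13 + 9 = hour 22.
All tasks are finished once the last one completes. Finish times: Milling at 4, Mashing at 13, Lautering at 22, Pitching at 20. The latest is hour 22.

22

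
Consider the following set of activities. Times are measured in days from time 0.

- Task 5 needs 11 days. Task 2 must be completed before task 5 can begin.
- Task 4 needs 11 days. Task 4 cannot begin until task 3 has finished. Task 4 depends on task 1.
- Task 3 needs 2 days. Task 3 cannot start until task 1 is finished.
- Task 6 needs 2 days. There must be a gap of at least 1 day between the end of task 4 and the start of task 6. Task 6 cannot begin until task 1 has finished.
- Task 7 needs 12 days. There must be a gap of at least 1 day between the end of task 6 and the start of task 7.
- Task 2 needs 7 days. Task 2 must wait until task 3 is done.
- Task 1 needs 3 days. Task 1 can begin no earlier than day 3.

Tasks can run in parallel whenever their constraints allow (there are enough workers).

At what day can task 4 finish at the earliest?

19

After its own release at day 3, task 1 can start at day 3 and finishes at day 6.
Task 3 waits on task 1 (finishes day 6), so it starts at day 6 and finishes at 6 + 2 = day 8.
Task 4 cannot start until task 3 (finishes day 8); task 1 (finishes day 6). The controlling bound is day 8, so task 4 finishes at 8 + 11 = day 19.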